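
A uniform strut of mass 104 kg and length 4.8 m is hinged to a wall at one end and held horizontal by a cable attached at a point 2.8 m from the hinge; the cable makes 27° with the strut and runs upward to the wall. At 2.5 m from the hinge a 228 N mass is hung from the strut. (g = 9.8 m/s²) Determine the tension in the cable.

Take torques about the hinge: T sin 27° · 2.8 = 104×9.8×2.4 + 228×2.5 = 3016.1 N·m.
So T = 3016.1 / (0.4540 × 2.8) = 2372.7 N.

T ≈ 2370 N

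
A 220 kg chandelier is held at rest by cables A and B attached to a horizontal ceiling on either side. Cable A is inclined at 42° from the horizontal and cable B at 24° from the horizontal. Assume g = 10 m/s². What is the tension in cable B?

T_B ≈ 1790 N

Weight W = 220 × 10 = 2200 N acts straight down.
Horizontal: T_A cos 42° = T_B cos 24°  →  T_A = 1.229 T_B.
Vertical: T_A sin 42° + T_B sin 24° = 2200.
Substituting the horizontal relation into the vertical equation gives 1.229 T_B = 2200, so T_B = 1790 N.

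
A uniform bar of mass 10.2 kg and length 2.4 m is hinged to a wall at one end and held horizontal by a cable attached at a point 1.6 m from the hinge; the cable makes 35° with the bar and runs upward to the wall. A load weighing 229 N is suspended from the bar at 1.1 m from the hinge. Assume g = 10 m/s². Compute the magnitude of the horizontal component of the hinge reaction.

Take torques about the hinge: T sin 35° · 1.6 = 10.2×10×1.2 + 229×1.1 = 374.3 N·m.
So T = 374.3 / (0.5736 × 1.6) = 407.86 N.
ΣF_x = 0: H_x = T cos 35° = 334.1 N.

H_x ≈ 334 N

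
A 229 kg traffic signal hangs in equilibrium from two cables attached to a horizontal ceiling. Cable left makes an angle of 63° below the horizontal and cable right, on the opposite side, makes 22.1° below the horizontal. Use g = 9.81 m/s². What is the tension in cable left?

T_left ≈ 2090 N

Weight W = 229 × 9.81 = 2246 N acts straight down.
Horizontal: T_left cos 63° = T_right cos 22.1°  →  T_right = 0.49 T_left.
Vertical: T_left sin 63° + T_right sin 22.1° = 2246.
Substituting the horizontal relation into the vertical equation gives 1.075 T_left = 2246, so T_left = 2089 N.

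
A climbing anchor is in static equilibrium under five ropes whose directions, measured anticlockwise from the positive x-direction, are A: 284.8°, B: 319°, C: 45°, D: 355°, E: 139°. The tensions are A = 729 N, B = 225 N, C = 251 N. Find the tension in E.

Resolve: ΣF_x = 729 cos 284.8° + 225 cos 319° + 251 cos 45° + T_D cos 355° + T_E cos 139° = 0.
        ΣF_y = 729 sin 284.8° + 225 sin 319° + 251 sin 45° + T_D sin 355° + T_E sin 139° = 0.
The known terms sum to (533.5, -674.9) N, so 0.9962 T_D − 0.7547 T_E = -533.5 and -0.0872 T_D + 0.6561 T_E = 674.9.
Solving simultaneously: T_D = 271.1 N, T_E = 1065 N.

T_E ≈ 1060 N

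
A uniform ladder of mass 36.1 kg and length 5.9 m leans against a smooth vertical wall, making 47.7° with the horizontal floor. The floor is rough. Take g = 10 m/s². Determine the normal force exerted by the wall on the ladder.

N_wall ≈ 164 N

Torques about the foot: N_wall · 5.9 sin 47.7° = 36.1×10×2.95 cos 47.7° → N_wall = 164.24 N.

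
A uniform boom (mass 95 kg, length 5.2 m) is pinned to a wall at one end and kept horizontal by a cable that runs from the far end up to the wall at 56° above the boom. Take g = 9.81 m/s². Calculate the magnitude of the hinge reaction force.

|H| ≈ 562 N

Take torques about the hinge: T sin 56° · 5.2 = 95×9.81×2.6 = 2423.1 N·m.
So T = 2423.1 / (0.8290 × 5.2) = 562.07 N.
ΣF_x = 0: H_x = T cos 56° = 314.3 N.
ΣF_y = 0: H_y = (95×9.81) − T sin 56° = 931.95 − 465.97 = 465.98 N.
|H| = √(H_x² + H_y²) = √((314.3)² + (465.98)²) = 562.07 N.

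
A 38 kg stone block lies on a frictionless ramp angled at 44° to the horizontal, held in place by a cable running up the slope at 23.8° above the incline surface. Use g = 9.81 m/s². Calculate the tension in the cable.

T ≈ 283 N

Take axes along and perpendicular to the incline. Weight components: W sin 44° = 259 N down-slope, W cos 44° = 268.2 N into the surface.
Along incline: T cos 23.8° = W sin 44° → T = 283 N.
Perpendicular: N = W cos 44° − T sin 23.8° = 153.9 N.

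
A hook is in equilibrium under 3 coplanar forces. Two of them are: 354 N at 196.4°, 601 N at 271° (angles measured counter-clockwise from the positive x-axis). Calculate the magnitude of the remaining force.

Sum the known components: ΣF_x = -329.1 N, ΣF_y = -700.9 N.
For equilibrium the remaining force must supply (−ΣF_x, −ΣF_y) = (329.1, 700.9) N.
Magnitude = √((329.1)² + (700.9)²) = 774.3 N; direction = atan2(700.9, 329.1) = 64.8°.

F ≈ 774 N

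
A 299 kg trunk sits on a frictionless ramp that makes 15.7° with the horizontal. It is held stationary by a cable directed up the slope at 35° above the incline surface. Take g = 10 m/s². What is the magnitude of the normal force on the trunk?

Take axes along and perpendicular to the incline. Weight components: W sin 15.7° = 809.1 N down-slope, W cos 15.7° = 2878 N into the surface.
Along incline: T cos 35° = W sin 15.7° → T = 987.7 N.
Perpendicular: N = W cos 15.7° − T sin 35° = 2312 N.

N ≈ 2310 N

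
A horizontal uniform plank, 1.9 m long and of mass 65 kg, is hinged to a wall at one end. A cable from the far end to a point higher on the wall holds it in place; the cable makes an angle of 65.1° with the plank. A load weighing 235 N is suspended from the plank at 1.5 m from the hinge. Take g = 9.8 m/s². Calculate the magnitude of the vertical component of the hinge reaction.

|H_y| ≈ 368 N

Take torques about the hinge: T sin 65.1° · 1.9 = 65×9.8×0.95 + 235×1.5 = 957.65 N·m.
So T = 957.65 / (0.9070 × 1.9) = 555.68 N.
ΣF_y = 0: H_y = (65×9.8 + 235) − T sin 65.1° = 872 − 504.03 = 367.97 N.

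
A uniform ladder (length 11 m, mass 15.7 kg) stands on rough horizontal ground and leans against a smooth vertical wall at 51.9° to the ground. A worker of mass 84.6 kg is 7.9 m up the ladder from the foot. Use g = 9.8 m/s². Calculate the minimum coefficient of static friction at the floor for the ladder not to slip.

ΣF_y = 0: N_floor = 15.7×9.8 + 84.6×9.8 = 982.94 N.
Torques about the foot: N_wall · 11 sin 51.9° = 15.7×9.8×5.5 cos 51.9° + 84.6×9.8×7.9 cos 51.9° → N_wall = 527.2 N.
ΣF_x = 0: f_floor = N_wall = 527.2 N.
μ_min = f_floor / N_floor = 527.2 / 982.94 = 0.5363.

μ_min ≈ 0.536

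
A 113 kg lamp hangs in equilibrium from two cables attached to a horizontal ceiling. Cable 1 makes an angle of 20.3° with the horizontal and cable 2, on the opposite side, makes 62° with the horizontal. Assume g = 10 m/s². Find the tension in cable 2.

Weight W = 113 × 10 = 1130 N acts straight down.
Horizontal: T_1 cos 20.3° = T_2 cos 62°  →  T_1 = 0.5006 T_2.
Vertical: T_1 sin 20.3° + T_2 sin 62° = 1130.
Substituting the horizontal relation into the vertical equation gives 1.057 T_2 = 1130, so T_2 = 1069 N.

T_2 ≈ 1070 N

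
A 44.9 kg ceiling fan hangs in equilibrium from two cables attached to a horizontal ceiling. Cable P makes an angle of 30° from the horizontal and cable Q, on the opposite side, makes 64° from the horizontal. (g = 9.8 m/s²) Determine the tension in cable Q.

Weight W = 44.9 × 9.8 = 440 N acts straight down.
Horizontal: T_P cos 30° = T_Q cos 64°  →  T_P = 0.5062 T_Q.
Vertical: T_P sin 30° + T_Q sin 64° = 440.
Substituting the horizontal relation into the vertical equation gives 1.152 T_Q = 440, so T_Q = 382 N.

T_Q ≈ 382 N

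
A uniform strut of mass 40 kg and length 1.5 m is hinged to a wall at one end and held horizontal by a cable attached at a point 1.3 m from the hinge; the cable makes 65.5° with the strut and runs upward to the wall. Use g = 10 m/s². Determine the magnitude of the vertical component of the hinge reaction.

Take torques about the hinge: T sin 65.5° · 1.3 = 40×10×0.75 = 300 N·m.
So T = 300 / (0.9100 × 1.3) = 253.6 N.
ΣF_y = 0: H_y = (40×10) − T sin 65.5° = 400 − 230.77 = 169.23 N.

|H_y| ≈ 169 N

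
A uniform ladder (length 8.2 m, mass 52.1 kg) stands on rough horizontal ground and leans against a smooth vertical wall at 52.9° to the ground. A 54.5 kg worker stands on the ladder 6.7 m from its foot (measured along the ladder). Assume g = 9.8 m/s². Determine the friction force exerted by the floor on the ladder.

Torques about the foot: N_wall · 8.2 sin 52.9° = 52.1×9.8×4.1 cos 52.9° + 54.5×9.8×6.7 cos 52.9° → N_wall = 523.12 N.
ΣF_x = 0: f_floor = N_wall = 523.12 N.

f ≈ 523 N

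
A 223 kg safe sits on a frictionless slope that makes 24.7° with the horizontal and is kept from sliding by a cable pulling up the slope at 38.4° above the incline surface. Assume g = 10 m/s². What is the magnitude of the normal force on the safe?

Take axes along and perpendicular to the incline. Weight components: W sin 24.7° = 931.8 N down-slope, W cos 24.7° = 2026 N into the surface.
Along incline: T cos 38.4° = W sin 24.7° → T = 1189 N.
Perpendicular: N = W cos 24.7° − T sin 38.4° = 1287 N.

N ≈ 1290 N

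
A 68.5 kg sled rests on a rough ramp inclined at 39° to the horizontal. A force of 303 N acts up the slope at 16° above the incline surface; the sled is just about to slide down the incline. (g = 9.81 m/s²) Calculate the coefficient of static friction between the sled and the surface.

On the verge of sliding down the incline, friction is at its maximum μN and acts up the slope.
Perpendicular to incline: N = W cos 39° − P sin 16° = 522.2 − 83.52 = 438.7 N.
Along incline: P cos 16° + μN = W sin 39° → μ = (W sin 39° − P cos 16°) / N = 0.3.

μ ≈ 0.300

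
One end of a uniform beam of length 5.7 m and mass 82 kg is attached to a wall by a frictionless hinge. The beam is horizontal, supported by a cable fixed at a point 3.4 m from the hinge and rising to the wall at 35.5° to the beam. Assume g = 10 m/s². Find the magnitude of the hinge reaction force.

Take torques about the hinge: T sin 35.5° · 3.4 = 82×10×2.85 = 2337 N·m.
So T = 2337 / (0.5807 × 3.4) = 1183.7 N.
ΣF_x = 0: H_x = T cos 35.5° = 963.63 N.
ΣF_y = 0: H_y = (82×10) − T sin 35.5° = 820 − 687.35 = 132.65 N.
|H| = √(H_x² + H_y²) = √((963.63)² + (132.65)²) = 972.72 N.

|H| ≈ 973 N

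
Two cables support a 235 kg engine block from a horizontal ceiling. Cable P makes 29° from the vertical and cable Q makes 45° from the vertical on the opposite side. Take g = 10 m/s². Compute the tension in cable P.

Angles from the horizontal: cable P is 90° − 29° = 61°, cable Q is 90° − 45° = 45°.
Weight W = 235 × 10 = 2350 N acts straight down.
Horizontal: T_P cos 61° = T_Q cos 45°  →  T_Q = 0.6856 T_P.
Vertical: T_P sin 61° + T_Q sin 45° = 2350.
Substituting the horizontal relation into the vertical equation gives 1.359 T_P = 2350, so T_P = 1729 N.

T_P ≈ 1730 N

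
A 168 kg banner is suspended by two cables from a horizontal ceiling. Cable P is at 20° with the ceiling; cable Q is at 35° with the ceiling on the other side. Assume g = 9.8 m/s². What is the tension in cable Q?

Weight W = 168 × 9.8 = 1646 N acts straight down.
Horizontal: T_P cos 20° = T_Q cos 35°  →  T_P = 0.8717 T_Q.
Vertical: T_P sin 20° + T_Q sin 35° = 1646.
Substituting the horizontal relation into the vertical equation gives 0.8717 T_Q = 1646, so T_Q = 1889 N.

T_Q ≈ 1890 N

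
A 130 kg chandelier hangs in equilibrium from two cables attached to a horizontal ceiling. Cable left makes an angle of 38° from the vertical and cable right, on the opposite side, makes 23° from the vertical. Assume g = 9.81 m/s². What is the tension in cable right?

Angles from the horizontal: cable left is 90° − 38° = 52°, cable right is 90° − 23° = 67°.
Weight W = 130 × 9.81 = 1275 N acts straight down.
Horizontal: T_left cos 52° = T_right cos 67°  →  T_left = 0.6347 T_right.
Vertical: T_left sin 52° + T_right sin 67° = 1275.
Substituting the horizontal relation into the vertical equation gives 1.421 T_right = 1275, so T_right = 897.7 N.

T_right ≈ 898 N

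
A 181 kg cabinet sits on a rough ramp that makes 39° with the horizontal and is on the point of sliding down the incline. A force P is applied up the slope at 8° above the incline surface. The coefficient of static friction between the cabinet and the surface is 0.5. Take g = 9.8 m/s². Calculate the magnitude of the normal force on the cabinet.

N ≈ 1310 N

On the verge of sliding down the incline, friction equals μN and acts up the slope.
Perpendicular: N + P sin 8° = W cos 39° = 1379 N.
Along incline: P cos 8° + μN = W sin 39° with W sin 39° = 1116 N.
Solving the pair for P and N: P = 463.8 N, N = 1314 N (and f = μN = 657 N).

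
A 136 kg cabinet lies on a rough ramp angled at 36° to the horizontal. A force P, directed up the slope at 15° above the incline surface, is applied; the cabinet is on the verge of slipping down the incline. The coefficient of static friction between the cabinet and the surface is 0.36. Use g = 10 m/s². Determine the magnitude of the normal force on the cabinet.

N ≈ 981 N

On the verge of sliding down the incline, friction equals μN and acts up the slope.
Perpendicular: N + P sin 15° = W cos 36° = 1100 N.
Along incline: P cos 15° + μN = W sin 36° with W sin 36° = 799.4 N.
Solving the pair for P and N: P = 462.1 N, N = 980.7 N (and f = μN = 353 N).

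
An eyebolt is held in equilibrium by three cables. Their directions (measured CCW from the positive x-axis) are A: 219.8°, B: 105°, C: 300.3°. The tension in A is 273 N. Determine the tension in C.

T_C ≈ 939 N

Resolve: ΣF_x = 273 cos 219.8° + T_B cos 105° + T_C cos 300.3° = 0.
        ΣF_y = 273 sin 219.8° + T_B sin 105° + T_C sin 300.3° = 0.
The known terms sum to (-209.7, -174.7) N, so -0.2588 T_B + 0.5045 T_C = 209.7 and 0.9659 T_B − 0.8634 T_C = 174.7.
Solving simultaneously: T_B = 1020 N, T_C = 939.2 N.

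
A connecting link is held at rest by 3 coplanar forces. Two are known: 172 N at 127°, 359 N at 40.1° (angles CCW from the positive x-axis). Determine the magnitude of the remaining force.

F ≈ 406 N

Sum the known components: ΣF_x = 171.1 N, ΣF_y = 368.6 N.
For equilibrium the remaining force must supply (−ΣF_x, −ΣF_y) = (-171.1, -368.6) N.
Magnitude = √((-171.1)² + (-368.6)²) = 406.4 N; direction = atan2(-368.6, -171.1) = 245.1°.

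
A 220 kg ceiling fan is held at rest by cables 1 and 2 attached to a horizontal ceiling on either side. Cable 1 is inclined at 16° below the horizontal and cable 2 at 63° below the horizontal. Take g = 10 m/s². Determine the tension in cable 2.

Weight W = 220 × 10 = 2200 N acts straight down.
Horizontal: T_1 cos 16° = T_2 cos 63°  →  T_1 = 0.4723 T_2.
Vertical: T_1 sin 16° + T_2 sin 63° = 2200.
Substituting the horizontal relation into the vertical equation gives 1.021 T_2 = 2200, so T_2 = 2154 N.

T_2 ≈ 2150 N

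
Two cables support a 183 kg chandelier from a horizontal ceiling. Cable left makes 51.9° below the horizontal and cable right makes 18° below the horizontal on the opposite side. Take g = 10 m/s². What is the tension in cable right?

T_right ≈ 1200 N

Weight W = 183 × 10 = 1830 N acts straight down.
Horizontal: T_left cos 51.9° = T_right cos 18°  →  T_left = 1.541 T_right.
Vertical: T_left sin 51.9° + T_right sin 18° = 1830.
Substituting the horizontal relation into the vertical equation gives 1.522 T_right = 1830, so T_right = 1202 N.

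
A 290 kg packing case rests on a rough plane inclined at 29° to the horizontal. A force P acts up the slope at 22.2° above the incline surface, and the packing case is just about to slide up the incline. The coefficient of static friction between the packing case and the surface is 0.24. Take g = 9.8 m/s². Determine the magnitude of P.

On the verge of sliding up the incline, friction equals μN and acts down the slope.
Perpendicular: N + P sin 22.2° = W cos 29° = 2486 N.
Along incline: P cos 22.2° = W sin 29° + μN  with W sin 29° = 1378 N.
Solving the pair for P and N: P = 1942 N, N = 1752 N (and f = μN = 420.4 N).

P ≈ 1940 N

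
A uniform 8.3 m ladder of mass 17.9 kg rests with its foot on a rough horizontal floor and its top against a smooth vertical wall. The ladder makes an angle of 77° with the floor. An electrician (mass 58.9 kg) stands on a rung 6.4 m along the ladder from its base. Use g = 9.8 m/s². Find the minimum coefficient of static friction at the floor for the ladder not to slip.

ΣF_y = 0: N_floor = 17.9×9.8 + 58.9×9.8 = 752.64 N.
Torques about the foot: N_wall · 8.3 sin 77° = 17.9×9.8×4.15 cos 77° + 58.9×9.8×6.4 cos 77° → N_wall = 123.01 N.
ΣF_x = 0: f_floor = N_wall = 123.01 N.
μ_min = f_floor / N_floor = 123.01 / 752.64 = 0.1634.

μ_min ≈ 0.163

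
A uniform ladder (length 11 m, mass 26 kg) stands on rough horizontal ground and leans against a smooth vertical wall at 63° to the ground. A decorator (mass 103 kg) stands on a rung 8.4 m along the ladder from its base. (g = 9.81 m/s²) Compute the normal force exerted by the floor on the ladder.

ΣF_y = 0: N_floor = 26×9.81 + 103×9.81 = 1265.5 N.

N_floor ≈ 1270 N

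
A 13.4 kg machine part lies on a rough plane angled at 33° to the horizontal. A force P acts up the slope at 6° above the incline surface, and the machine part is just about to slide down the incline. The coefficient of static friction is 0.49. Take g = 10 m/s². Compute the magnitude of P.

On the verge of sliding down the incline, friction equals μN and acts up the slope.
Perpendicular: N + P sin 6° = W cos 33° = 112.4 N.
Along incline: P cos 6° + μN = W sin 33° with W sin 33° = 72.98 N.
Solving the pair for P and N: P = 18.99 N, N = 110.4 N (and f = μN = 54.09 N).

P ≈ 19 N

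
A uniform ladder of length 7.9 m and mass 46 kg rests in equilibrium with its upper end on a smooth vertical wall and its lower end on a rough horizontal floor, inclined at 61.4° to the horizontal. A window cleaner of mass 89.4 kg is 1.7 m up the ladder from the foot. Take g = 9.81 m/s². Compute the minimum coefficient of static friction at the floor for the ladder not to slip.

ΣF_y = 0: N_floor = 46×9.81 + 89.4×9.81 = 1328.3 N.
Torques about the foot: N_wall · 7.9 sin 61.4° = 46×9.81×3.95 cos 61.4° + 89.4×9.81×1.7 cos 61.4° → N_wall = 225.91 N.
ΣF_x = 0: f_floor = N_wall = 225.91 N.
μ_min = f_floor / N_floor = 225.91 / 1328.3 = 0.1701.

μ_min ≈ 0.170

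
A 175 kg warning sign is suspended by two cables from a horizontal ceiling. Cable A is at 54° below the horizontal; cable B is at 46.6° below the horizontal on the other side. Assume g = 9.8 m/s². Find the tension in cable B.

T_B ≈ 1030 N

Weight W = 175 × 9.8 = 1715 N acts straight down.
Horizontal: T_A cos 54° = T_B cos 46.6°  →  T_A = 1.169 T_B.
Vertical: T_A sin 54° + T_B sin 46.6° = 1715.
Substituting the horizontal relation into the vertical equation gives 1.672 T_B = 1715, so T_B = 1026 N.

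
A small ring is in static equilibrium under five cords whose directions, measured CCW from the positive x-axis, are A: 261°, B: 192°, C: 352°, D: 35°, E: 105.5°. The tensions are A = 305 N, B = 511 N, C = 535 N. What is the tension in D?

Resolve: ΣF_x = 305 cos 261° + 511 cos 192° + 535 cos 352° + T_D cos 35° + T_E cos 105.5° = 0.
        ΣF_y = 305 sin 261° + 511 sin 192° + 535 sin 352° + T_D sin 35° + T_E sin 105.5° = 0.
The known terms sum to (-17.75, -481.9) N, so 0.8192 T_D − 0.2672 T_E = 17.75 and 0.5736 T_D + 0.9636 T_E = 481.9.
Solving simultaneously: T_D = 154.8 N, T_E = 408 N.

T_D ≈ 155 N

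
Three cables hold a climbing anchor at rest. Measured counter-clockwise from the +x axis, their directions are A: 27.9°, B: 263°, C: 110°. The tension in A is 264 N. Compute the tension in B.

Resolve: ΣF_x = 264 cos 27.9° + T_B cos 263° + T_C cos 110° = 0.
        ΣF_y = 264 sin 27.9° + T_B sin 263° + T_C sin 110° = 0.
The known terms sum to (233.3, 123.5) N, so -0.1219 T_B − 0.3420 T_C = -233.3 and -0.9925 T_B + 0.9397 T_C = -123.5.
Solving simultaneously: T_B = 576 N, T_C = 476.9 N.

T_B ≈ 576 N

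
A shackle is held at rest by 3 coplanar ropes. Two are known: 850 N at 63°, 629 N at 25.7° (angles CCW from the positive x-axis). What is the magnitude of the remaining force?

F ≈ 1400 N

Sum the known components: ΣF_x = 952.7 N, ΣF_y = 1030 N.
For equilibrium the remaining force must supply (−ΣF_x, −ΣF_y) = (-952.7, -1030) N.
Magnitude = √((-952.7)² + (-1030)²) = 1403 N; direction = atan2(-1030, -952.7) = 227.2°.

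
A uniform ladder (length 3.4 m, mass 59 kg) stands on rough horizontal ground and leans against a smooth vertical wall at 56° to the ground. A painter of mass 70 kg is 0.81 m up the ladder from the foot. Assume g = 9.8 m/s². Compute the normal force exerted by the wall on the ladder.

Torques about the foot: N_wall · 3.4 sin 56° = 59×9.8×1.7 cos 56° + 70×9.8×0.81 cos 56° → N_wall = 305.23 N.

N_wall ≈ 305 N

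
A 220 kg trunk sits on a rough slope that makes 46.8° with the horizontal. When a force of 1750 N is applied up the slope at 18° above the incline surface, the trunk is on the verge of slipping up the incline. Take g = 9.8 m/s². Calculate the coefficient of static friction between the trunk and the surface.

On the verge of sliding up the incline, friction is at its maximum μN and acts down the slope.
Perpendicular to incline: N = W cos 46.8° − P sin 18° = 1476 − 540.8 = 935.1 N.
Along incline: P cos 18° − μN = W sin 46.8° → μ = −(W sin 46.8° − P cos 18°) / N = 0.09913.

μ ≈ 0.0991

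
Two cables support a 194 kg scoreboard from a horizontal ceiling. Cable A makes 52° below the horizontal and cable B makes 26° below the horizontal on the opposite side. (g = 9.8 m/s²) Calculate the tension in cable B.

T_B ≈ 1200 N

Weight W = 194 × 9.8 = 1901 N acts straight down.
Horizontal: T_A cos 52° = T_B cos 26°  →  T_A = 1.46 T_B.
Vertical: T_A sin 52° + T_B sin 26° = 1901.
Substituting the horizontal relation into the vertical equation gives 1.589 T_B = 1901, so T_B = 1197 N.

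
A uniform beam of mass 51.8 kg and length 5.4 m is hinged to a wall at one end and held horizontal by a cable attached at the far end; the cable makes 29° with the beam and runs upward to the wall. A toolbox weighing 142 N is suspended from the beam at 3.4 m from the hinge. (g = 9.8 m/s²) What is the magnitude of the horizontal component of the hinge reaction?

Take torques about the hinge: T sin 29° · 5.4 = 51.8×9.8×2.7 + 142×3.4 = 1853.4 N·m.
So T = 1853.4 / (0.4848 × 5.4) = 707.96 N.
ΣF_x = 0: H_x = T cos 29° = 619.2 N.

H_x ≈ 619 N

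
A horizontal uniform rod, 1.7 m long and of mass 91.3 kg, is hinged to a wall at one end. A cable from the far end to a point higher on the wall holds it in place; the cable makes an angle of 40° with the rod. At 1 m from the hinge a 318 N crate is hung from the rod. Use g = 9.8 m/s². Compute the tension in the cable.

T ≈ 987 N

Take torques about the hinge: T sin 40° · 1.7 = 91.3×9.8×0.85 + 318×1 = 1078.5 N·m.
So T = 1078.5 / (0.6428 × 1.7) = 987 N.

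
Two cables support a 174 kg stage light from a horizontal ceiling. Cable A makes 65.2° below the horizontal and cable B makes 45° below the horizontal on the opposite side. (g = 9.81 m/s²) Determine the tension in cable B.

Weight W = 174 × 9.81 = 1707 N acts straight down.
Horizontal: T_A cos 65.2° = T_B cos 45°  →  T_A = 1.686 T_B.
Vertical: T_A sin 65.2° + T_B sin 45° = 1707.
Substituting the horizontal relation into the vertical equation gives 2.237 T_B = 1707, so T_B = 762.9 N.

T_B ≈ 763 N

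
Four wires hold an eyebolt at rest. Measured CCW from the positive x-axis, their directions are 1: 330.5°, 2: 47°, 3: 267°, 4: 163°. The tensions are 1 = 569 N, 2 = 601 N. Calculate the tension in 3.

T_3 ≈ 430 N

Resolve: ΣF_x = 569 cos 330.5° + 601 cos 47° + T_3 cos 267° + T_4 cos 163° = 0.
        ΣF_y = 569 sin 330.5° + 601 sin 47° + T_3 sin 267° + T_4 sin 163° = 0.
The known terms sum to (905.1, 159.4) N, so -0.0523 T_3 − 0.9563 T_4 = -905.1 and -0.9986 T_3 + 0.2924 T_4 = -159.4.
Solving simultaneously: T_3 = 429.8 N, T_4 = 922.9 N.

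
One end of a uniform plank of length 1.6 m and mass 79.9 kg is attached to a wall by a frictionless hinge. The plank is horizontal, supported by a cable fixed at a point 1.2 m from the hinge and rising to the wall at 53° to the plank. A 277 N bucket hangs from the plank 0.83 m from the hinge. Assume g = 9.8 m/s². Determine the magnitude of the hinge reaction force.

|H| ≈ 640 N

Take torques about the hinge: T sin 53° · 1.2 = 79.9×9.8×0.8 + 277×0.83 = 856.33 N·m.
So T = 856.33 / (0.7986 × 1.2) = 893.53 N.
ΣF_x = 0: H_x = T cos 53° = 537.74 N.
ΣF_y = 0: H_y = (79.9×9.8 + 277) − T sin 53° = 1060 − 713.61 = 346.41 N.
|H| = √(H_x² + H_y²) = √((537.74)² + (346.41)²) = 639.66 N.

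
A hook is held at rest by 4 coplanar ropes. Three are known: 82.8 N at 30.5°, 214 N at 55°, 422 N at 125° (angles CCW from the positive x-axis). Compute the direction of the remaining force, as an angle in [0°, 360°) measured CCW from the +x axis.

θ ≈ 275°

Sum the known components: ΣF_x = -47.96 N, ΣF_y = 563 N.
For equilibrium the remaining force must supply (−ΣF_x, −ΣF_y) = (47.96, -563) N.
Magnitude = √((47.96)² + (-563)²) = 565 N; direction = atan2(-563, 47.96) = 274.9°.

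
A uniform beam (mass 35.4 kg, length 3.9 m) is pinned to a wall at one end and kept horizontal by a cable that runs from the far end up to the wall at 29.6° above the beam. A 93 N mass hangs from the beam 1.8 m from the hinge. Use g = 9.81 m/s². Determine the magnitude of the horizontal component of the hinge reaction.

Take torques about the hinge: T sin 29.6° · 3.9 = 35.4×9.81×1.95 + 93×1.8 = 844.58 N·m.
So T = 844.58 / (0.4939 × 3.9) = 438.43 N.
ΣF_x = 0: H_x = T cos 29.6° = 381.21 N.

H_x ≈ 381 N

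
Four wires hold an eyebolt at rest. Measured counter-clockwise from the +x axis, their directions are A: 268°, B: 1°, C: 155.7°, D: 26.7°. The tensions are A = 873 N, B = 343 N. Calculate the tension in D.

Resolve: ΣF_x = 873 cos 268° + 343 cos 1° + T_C cos 155.7° + T_D cos 26.7° = 0.
        ΣF_y = 873 sin 268° + 343 sin 1° + T_C sin 155.7° + T_D sin 26.7° = 0.
The known terms sum to (312.5, -866.5) N, so -0.9114 T_C + 0.8934 T_D = -312.5 and 0.4115 T_C + 0.4493 T_D = 866.5.
Solving simultaneously: T_C = 1177 N, T_D = 850.7 N.

T_D ≈ 851 N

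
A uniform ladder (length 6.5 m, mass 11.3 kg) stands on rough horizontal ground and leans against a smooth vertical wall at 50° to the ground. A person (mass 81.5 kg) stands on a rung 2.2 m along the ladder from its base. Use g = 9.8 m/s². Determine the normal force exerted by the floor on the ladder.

ΣF_y = 0: N_floor = 11.3×9.8 + 81.5×9.8 = 909.44 N.

N_floor ≈ 909 N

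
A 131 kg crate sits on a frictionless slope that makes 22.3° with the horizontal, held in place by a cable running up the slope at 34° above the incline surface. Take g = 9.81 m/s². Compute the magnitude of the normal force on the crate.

Take axes along and perpendicular to the incline. Weight components: W sin 22.3° = 487.6 N down-slope, W cos 22.3° = 1189 N into the surface.
Along incline: T cos 34° = W sin 22.3° → T = 588.2 N.
Perpendicular: N = W cos 22.3° − T sin 34° = 860.1 N.

N ≈ 860 N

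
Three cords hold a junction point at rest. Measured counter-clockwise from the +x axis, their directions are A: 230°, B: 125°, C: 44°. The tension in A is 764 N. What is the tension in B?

Resolve: ΣF_x = 764 cos 230° + T_B cos 125° + T_C cos 44° = 0.
        ΣF_y = 764 sin 230° + T_B sin 125° + T_C sin 44° = 0.
The known terms sum to (-491.1, -585.3) N, so -0.5736 T_B + 0.7193 T_C = 491.1 and 0.8192 T_B + 0.6947 T_C = 585.3.
Solving simultaneously: T_B = 80.86 N, T_C = 747.2 N.

T_B ≈ 80.9 N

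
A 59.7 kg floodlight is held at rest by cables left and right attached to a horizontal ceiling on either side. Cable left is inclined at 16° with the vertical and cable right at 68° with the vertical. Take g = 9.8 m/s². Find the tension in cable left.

Angles from the horizontal: cable left is 90° − 16° = 74°, cable right is 90° − 68° = 22°.
Weight W = 59.7 × 9.8 = 585.1 N acts straight down.
Horizontal: T_left cos 74° = T_right cos 22°  →  T_right = 0.2973 T_left.
Vertical: T_left sin 74° + T_right sin 22° = 585.1.
Substituting the horizontal relation into the vertical equation gives 1.073 T_left = 585.1, so T_left = 545.4 N.

T_left ≈ 545 N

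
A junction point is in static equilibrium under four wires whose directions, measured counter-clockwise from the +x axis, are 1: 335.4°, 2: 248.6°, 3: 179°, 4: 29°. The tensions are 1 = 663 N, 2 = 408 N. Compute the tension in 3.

Resolve: ΣF_x = 663 cos 335.4° + 408 cos 248.6° + T_3 cos 179° + T_4 cos 29° = 0.
        ΣF_y = 663 sin 335.4° + 408 sin 248.6° + T_3 sin 179° + T_4 sin 29° = 0.
The known terms sum to (454, -655.9) N, so -0.9998 T_3 + 0.8746 T_4 = -454 and 0.0175 T_3 + 0.4848 T_4 = 655.9.
Solving simultaneously: T_3 = 1587 N, T_4 = 1296 N.

T_3 ≈ 1590 N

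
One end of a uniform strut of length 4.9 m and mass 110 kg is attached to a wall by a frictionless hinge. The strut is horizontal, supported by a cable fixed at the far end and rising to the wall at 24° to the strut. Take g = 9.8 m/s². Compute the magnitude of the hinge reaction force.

|H| ≈ 1330 N

Take torques about the hinge: T sin 24° · 4.9 = 110×9.8×2.45 = 2641.1 N·m.
So T = 2641.1 / (0.4067 × 4.9) = 1325.2 N.
ΣF_x = 0: H_x = T cos 24° = 1210.6 N.
ΣF_y = 0: H_y = (110×9.8) − T sin 24° = 1078 − 539 = 539 N.
|H| = √(H_x² + H_y²) = √((1210.6)² + (539)²) = 1325.2 N.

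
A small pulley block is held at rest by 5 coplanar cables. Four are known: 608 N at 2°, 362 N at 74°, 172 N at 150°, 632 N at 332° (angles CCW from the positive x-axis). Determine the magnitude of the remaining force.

F ≈ 1130 N

Sum the known components: ΣF_x = 1116 N, ΣF_y = 158.5 N.
For equilibrium the remaining force must supply (−ΣF_x, −ΣF_y) = (-1116, -158.5) N.
Magnitude = √((-1116)² + (-158.5)²) = 1128 N; direction = atan2(-158.5, -1116) = 188.1°.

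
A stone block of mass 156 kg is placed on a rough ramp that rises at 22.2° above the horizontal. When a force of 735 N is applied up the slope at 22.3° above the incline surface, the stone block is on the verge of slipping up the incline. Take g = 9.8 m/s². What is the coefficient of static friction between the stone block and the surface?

On the verge of sliding up the incline, friction is at its maximum μN and acts down the slope.
Perpendicular to incline: N = W cos 22.2° − P sin 22.3° = 1415 − 278.9 = 1137 N.
Along incline: P cos 22.3° − μN = W sin 22.2° → μ = −(W sin 22.2° − P cos 22.3°) / N = 0.09008.

μ ≈ 0.0901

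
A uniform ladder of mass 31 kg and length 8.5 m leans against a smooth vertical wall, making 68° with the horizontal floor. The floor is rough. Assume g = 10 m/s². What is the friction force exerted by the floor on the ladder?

Torques about the foot: N_wall · 8.5 sin 68° = 31×10×4.25 cos 68° → N_wall = 62.624 N.
ΣF_x = 0: f_floor = N_wall = 62.624 N.

f ≈ 62.6 N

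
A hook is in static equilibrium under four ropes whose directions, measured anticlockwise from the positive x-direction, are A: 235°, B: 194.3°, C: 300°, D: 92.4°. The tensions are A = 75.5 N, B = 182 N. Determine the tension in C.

Resolve: ΣF_x = 75.5 cos 235° + 182 cos 194.3° + T_C cos 300° + T_D cos 92.4° = 0.
        ΣF_y = 75.5 sin 235° + 182 sin 194.3° + T_C sin 300° + T_D sin 92.4° = 0.
The known terms sum to (-219.7, -106.8) N, so 0.5000 T_C − 0.0419 T_D = 219.7 and -0.8660 T_C + 0.9991 T_D = 106.8.
Solving simultaneously: T_C = 483.4 N, T_D = 525.9 N.

T_C ≈ 483 N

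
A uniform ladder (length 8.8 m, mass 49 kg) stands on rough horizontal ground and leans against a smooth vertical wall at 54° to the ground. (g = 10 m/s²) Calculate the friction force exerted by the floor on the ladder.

f ≈ 178 N

Torques about the foot: N_wall · 8.8 sin 54° = 49×10×4.4 cos 54° → N_wall = 178 N.
ΣF_x = 0: f_floor = N_wall = 178 N.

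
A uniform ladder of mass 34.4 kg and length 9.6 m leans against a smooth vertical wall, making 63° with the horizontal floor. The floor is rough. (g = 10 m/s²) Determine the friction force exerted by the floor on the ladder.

f ≈ 87.6 N

Torques about the foot: N_wall · 9.6 sin 63° = 34.4×10×4.8 cos 63° → N_wall = 87.638 N.
ΣF_x = 0: f_floor = N_wall = 87.638 N.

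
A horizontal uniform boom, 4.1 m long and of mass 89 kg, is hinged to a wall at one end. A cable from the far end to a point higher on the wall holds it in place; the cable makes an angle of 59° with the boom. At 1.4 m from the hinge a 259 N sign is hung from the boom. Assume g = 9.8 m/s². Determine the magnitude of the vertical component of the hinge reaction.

Take torques about the hinge: T sin 59° · 4.1 = 89×9.8×2.05 + 259×1.4 = 2150.6 N·m.
So T = 2150.6 / (0.8572 × 4.1) = 611.94 N.
ΣF_y = 0: H_y = (89×9.8 + 259) − T sin 59° = 1131.2 − 524.54 = 606.66 N.

|H_y| ≈ 607 N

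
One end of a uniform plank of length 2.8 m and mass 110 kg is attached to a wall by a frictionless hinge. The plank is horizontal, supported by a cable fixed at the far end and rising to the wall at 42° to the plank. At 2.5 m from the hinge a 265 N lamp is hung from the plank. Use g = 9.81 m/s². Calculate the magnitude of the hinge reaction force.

|H| ≈ 1030 N

Take torques about the hinge: T sin 42° · 2.8 = 110×9.81×1.4 + 265×2.5 = 2173.2 N·m.
So T = 2173.2 / (0.6691 × 2.8) = 1159.9 N.
ΣF_x = 0: H_x = T cos 42° = 862.01 N.
ΣF_y = 0: H_y = (110×9.81 + 265) − T sin 42° = 1344.1 − 776.16 = 567.94 N.
|H| = √(H_x² + H_y²) = √((862.01)² + (567.94)²) = 1032.3 N.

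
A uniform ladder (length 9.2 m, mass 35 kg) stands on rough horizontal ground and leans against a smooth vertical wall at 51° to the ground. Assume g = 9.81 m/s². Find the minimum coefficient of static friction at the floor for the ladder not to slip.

ΣF_y = 0: N_floor = 35×9.81 = 343.35 N.
Torques about the foot: N_wall · 9.2 sin 51° = 35×9.81×4.6 cos 51° → N_wall = 139.02 N.
ΣF_x = 0: f_floor = N_wall = 139.02 N.
μ_min = f_floor / N_floor = 139.02 / 343.35 = 0.4049.

μ_min ≈ 0.405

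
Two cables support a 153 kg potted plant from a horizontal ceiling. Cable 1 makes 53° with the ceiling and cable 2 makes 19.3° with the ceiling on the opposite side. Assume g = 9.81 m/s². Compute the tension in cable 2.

T_2 ≈ 948 N

Weight W = 153 × 9.81 = 1501 N acts straight down.
Horizontal: T_1 cos 53° = T_2 cos 19.3°  →  T_1 = 1.568 T_2.
Vertical: T_1 sin 53° + T_2 sin 19.3° = 1501.
Substituting the horizontal relation into the vertical equation gives 1.583 T_2 = 1501, so T_2 = 948.2 N.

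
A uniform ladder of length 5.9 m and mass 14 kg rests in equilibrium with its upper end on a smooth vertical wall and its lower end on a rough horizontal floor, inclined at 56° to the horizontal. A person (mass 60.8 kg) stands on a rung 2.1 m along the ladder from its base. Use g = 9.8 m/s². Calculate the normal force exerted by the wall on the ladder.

Torques about the foot: N_wall · 5.9 sin 56° = 14×9.8×2.95 cos 56° + 60.8×9.8×2.1 cos 56° → N_wall = 189.32 N.

N_wall ≈ 189 N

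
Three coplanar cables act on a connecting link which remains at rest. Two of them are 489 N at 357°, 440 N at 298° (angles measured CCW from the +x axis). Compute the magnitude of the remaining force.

F ≈ 809 N

Sum the known components: ΣF_x = 694.9 N, ΣF_y = -414.1 N.
For equilibrium the remaining force must supply (−ΣF_x, −ΣF_y) = (-694.9, 414.1) N.
Magnitude = √((-694.9)² + (414.1)²) = 808.9 N; direction = atan2(414.1, -694.9) = 149.2°.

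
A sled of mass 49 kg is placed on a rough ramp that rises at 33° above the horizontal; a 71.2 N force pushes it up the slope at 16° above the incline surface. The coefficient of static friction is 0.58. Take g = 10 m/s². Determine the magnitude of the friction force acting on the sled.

Axes along / perpendicular to the incline. W sin 33° = 266.9 N down-slope; W cos 33° = 410.9 N into the surface.
Perpendicular: N = W cos 33° − P sin 16° = 410.9 − 19.63 = 391.3 N.
Along incline: P cos 16° + f = W sin 33° (friction acts up-slope) → f = 266.9 − 68.44 = 198.4 N.
|f| = 198.4 N ≤ μN = 227 N, so the sled is indeed static.

f ≈ 198 N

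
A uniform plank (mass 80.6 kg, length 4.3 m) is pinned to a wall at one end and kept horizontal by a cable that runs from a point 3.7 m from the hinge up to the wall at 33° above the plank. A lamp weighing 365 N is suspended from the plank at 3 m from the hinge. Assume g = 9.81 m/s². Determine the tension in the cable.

Take torques about the hinge: T sin 33° · 3.7 = 80.6×9.81×2.15 + 365×3 = 2795 N·m.
So T = 2795 / (0.5446 × 3.7) = 1387 N.

T ≈ 1390 N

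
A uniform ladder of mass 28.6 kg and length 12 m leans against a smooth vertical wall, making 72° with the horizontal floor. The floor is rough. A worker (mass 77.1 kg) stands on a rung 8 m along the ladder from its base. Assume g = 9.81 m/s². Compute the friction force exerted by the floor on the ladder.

f ≈ 209 N

Torques about the foot: N_wall · 12 sin 72° = 28.6×9.81×6 cos 72° + 77.1×9.81×8 cos 72° → N_wall = 209.42 N.
ΣF_x = 0: f_floor = N_wall = 209.42 N.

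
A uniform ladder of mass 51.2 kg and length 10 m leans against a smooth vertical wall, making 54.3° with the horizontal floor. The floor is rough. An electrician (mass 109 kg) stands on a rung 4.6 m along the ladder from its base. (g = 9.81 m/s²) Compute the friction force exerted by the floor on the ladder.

Torques about the foot: N_wall · 10 sin 54.3° = 51.2×9.81×5 cos 54.3° + 109×9.81×4.6 cos 54.3° → N_wall = 533.91 N.
ΣF_x = 0: f_floor = N_wall = 533.91 N.

f ≈ 534 N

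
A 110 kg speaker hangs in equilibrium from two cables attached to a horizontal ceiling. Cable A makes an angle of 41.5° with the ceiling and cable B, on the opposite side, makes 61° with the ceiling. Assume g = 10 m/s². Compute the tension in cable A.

T_A ≈ 546 N

Weight W = 110 × 10 = 1100 N acts straight down.
Horizontal: T_A cos 41.5° = T_B cos 61°  →  T_B = 1.545 T_A.
Vertical: T_A sin 41.5° + T_B sin 61° = 1100.
Substituting the horizontal relation into the vertical equation gives 2.014 T_A = 1100, so T_A = 546.2 N.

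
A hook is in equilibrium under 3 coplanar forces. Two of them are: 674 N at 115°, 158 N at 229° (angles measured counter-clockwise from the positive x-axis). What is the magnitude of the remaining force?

F ≈ 627 N

Sum the known components: ΣF_x = -388.5 N, ΣF_y = 491.6 N.
For equilibrium the remaining force must supply (−ΣF_x, −ΣF_y) = (388.5, -491.6) N.
Magnitude = √((388.5)² + (-491.6)²) = 626.6 N; direction = atan2(-491.6, 388.5) = 308.3°.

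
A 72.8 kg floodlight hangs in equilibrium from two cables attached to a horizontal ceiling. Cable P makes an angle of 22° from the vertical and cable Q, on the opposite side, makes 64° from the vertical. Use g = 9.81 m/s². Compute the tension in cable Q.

T_Q ≈ 268 N

Angles from the horizontal: cable P is 90° − 22° = 68°, cable Q is 90° − 64° = 26°.
Weight W = 72.8 × 9.81 = 714.2 N acts straight down.
Horizontal: T_P cos 68° = T_Q cos 26°  →  T_P = 2.399 T_Q.
Vertical: T_P sin 68° + T_Q sin 26° = 714.2.
Substituting the horizontal relation into the vertical equation gives 2.663 T_Q = 714.2, so T_Q = 268.2 N.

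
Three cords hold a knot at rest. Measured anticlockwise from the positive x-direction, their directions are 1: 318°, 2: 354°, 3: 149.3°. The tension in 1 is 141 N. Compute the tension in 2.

T_2 ≈ 66.1 N

Resolve: ΣF_x = 141 cos 318° + T_2 cos 354° + T_3 cos 149.3° = 0.
        ΣF_y = 141 sin 318° + T_2 sin 354° + T_3 sin 149.3° = 0.
The known terms sum to (104.8, -94.35) N, so 0.9945 T_2 − 0.8599 T_3 = -104.8 and -0.1045 T_2 + 0.5105 T_3 = 94.35.
Solving simultaneously: T_2 = 66.12 N, T_3 = 198.3 N.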